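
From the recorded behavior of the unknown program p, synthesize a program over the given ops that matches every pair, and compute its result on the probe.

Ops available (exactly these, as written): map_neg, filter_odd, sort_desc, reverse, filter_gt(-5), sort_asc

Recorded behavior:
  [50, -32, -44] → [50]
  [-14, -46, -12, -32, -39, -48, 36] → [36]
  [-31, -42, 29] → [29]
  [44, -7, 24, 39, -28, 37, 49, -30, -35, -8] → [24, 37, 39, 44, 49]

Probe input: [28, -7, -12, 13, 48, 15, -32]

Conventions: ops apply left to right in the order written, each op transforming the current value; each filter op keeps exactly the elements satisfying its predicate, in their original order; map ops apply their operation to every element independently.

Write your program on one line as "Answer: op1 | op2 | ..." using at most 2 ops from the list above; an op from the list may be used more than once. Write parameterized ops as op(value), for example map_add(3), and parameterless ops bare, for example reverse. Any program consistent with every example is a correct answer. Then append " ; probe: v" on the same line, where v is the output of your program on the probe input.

sort_asc | filter_gt(-5) ; probe: [13, 15, 28, 48]

Check, running the answer program on each example:
  [50, -32, -44] -> [-44, -32, 50] -> [50]
  [-14, -46, -12, -32, -39, -48, 36] -> [-48, -46, -39, -32, -14, -12, 36] -> [36]
  [-31, -42, 29] -> [-42, -31, 29] -> [29]
  [44, -7, 24, 39, -28, 37, 49, -30, -35, -8] -> [-35, -30, -28, -8, -7, 24, 37, 39, 44, 49] -> [24, 37, 39, 44, 49]
  probe: [28, -7, -12, 13, 48, 15, -32] -> [-32, -12, -7, 13, 15, 28, 48] -> [13, 15, 28, 48]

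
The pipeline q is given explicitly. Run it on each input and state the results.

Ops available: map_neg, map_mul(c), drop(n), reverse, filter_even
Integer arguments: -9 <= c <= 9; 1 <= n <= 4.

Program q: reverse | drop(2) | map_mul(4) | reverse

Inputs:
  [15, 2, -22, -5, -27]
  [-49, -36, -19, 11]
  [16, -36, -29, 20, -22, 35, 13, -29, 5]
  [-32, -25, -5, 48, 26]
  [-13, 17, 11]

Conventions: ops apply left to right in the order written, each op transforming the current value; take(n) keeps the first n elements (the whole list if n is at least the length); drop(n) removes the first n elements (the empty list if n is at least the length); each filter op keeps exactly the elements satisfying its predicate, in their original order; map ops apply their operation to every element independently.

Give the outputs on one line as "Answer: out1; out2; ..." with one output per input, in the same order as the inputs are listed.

[60, 8, -88]; [-196, -144]; [64, -144, -116, 80, -88, 140, 52]; [-128, -100, -20]; [-52]

Execution, op by op:
  [15, 2, -22, -5, -27] -> [-27, -5, -22, 2, 15] -> [-22, 2, 15] -> [-88, 8, 60] -> [60, 8, -88]
  [-49, -36, -19, 11] -> [11, -19, -36, -49] -> [-36, -49] -> [-144, -196] -> [-196, -144]
  [16, -36, -29, 20, -22, 35, 13, -29, 5] -> [5, -29, 13, 35, -22, 20, -29, -36, 16] -> [13, 35, -22, 20, -29, -36, 16] -> [52, 140, -88, 80, -116, -144, 64] -> [64, -144, -116, 80, -88, 140, 52]
  [-32, -25, -5, 48, 26] -> [26, 48, -5, -25, -32] -> [-5, -25, -32] -> [-20, -100, -128] -> [-128, -100, -20]
  [-13, 17, 11] -> [11, 17, -13] -> [-13] -> [-52] -> [-52]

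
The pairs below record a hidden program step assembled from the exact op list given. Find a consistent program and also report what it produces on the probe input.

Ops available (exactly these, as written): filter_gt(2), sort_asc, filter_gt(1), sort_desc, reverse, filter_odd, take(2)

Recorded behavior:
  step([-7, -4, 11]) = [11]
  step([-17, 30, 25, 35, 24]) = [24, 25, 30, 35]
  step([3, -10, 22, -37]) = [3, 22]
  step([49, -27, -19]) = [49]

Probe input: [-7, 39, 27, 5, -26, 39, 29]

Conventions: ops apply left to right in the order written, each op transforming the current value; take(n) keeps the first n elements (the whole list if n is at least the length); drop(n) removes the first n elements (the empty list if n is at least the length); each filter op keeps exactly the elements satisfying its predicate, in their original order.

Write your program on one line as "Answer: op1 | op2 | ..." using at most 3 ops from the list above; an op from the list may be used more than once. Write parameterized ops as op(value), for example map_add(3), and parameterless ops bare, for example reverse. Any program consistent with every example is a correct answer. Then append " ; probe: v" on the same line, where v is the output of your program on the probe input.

filter_gt(1) | sort_desc | sort_asc ; probe: [5, 27, 29, 39, 39]

Check, running the answer program on each example:
  [-7, -4, 11] -> [11] -> [11] -> [11]
  [-17, 30, 25, 35, 24] -> [30, 25, 35, 24] -> [35, 30, 25, 24] -> [24, 25, 30, 35]
  [3, -10, 22, -37] -> [3, 22] -> [22, 3] -> [3, 22]
  [49, -27, -19] -> [49] -> [49] -> [49]
  probe: [-7, 39, 27, 5, -26, 39, 29] -> [39, 27, 5, 39, 29] -> [39, 39, 29, 27, 5] -> [5, 27, 29, 39, 39]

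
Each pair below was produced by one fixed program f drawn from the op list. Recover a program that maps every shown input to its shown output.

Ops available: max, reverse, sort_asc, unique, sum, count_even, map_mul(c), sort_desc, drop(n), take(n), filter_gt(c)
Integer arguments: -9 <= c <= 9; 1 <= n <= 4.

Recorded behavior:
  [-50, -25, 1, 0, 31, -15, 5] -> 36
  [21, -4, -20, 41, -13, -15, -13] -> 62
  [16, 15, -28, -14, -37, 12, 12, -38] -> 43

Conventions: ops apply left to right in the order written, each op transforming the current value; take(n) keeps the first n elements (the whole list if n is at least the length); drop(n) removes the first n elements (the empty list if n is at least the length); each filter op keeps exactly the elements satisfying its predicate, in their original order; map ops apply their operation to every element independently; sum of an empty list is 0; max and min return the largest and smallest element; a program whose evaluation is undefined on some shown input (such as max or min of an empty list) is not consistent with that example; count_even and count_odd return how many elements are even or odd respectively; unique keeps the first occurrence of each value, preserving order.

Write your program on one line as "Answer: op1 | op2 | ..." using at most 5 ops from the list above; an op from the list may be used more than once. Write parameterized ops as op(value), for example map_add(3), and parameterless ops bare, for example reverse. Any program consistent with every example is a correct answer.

filter_gt(-4) | sort_asc | filter_gt(3) | unique | sum

Check, running the answer program on each example:
  [-50, -25, 1, 0, 31, -15, 5] -> [1, 0, 31, 5] -> [0, 1, 5, 31] -> [5, 31] -> [5, 31] -> 36
  [21, -4, -20, 41, -13, -15, -13] -> [21, 41] -> [21, 41] -> [21, 41] -> [21, 41] -> 62
  [16, 15, -28, -14, -37, 12, 12, -38] -> [16, 15, 12, 12] -> [12, 12, 15, 16] -> [12, 12, 15, 16] -> [12, 15, 16] -> 43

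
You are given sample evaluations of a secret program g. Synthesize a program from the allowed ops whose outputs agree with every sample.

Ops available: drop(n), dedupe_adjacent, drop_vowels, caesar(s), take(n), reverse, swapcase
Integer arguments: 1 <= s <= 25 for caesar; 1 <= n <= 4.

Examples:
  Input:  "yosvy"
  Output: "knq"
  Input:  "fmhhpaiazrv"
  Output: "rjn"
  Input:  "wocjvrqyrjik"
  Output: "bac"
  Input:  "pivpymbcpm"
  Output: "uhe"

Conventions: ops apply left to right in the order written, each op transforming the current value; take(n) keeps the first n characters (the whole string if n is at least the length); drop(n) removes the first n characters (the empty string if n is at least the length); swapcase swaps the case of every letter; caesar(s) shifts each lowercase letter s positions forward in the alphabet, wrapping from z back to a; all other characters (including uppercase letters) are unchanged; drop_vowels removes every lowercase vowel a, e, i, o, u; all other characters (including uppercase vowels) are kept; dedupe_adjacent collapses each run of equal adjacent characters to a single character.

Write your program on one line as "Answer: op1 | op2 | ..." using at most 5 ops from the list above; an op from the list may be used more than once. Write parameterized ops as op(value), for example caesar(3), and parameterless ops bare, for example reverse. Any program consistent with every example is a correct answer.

drop(1) | reverse | caesar(18) | take(3) | reverse

Check, running the answer program on each example:
  "yosvy" -> "osvy" -> "yvso" -> "qnkg" -> "qnk" -> "knq"
  "fmhhpaiazrv" -> "mhhpaiazrv" -> "vrzaiaphhm" -> "njrsashzze" -> "njr" -> "rjn"
  "wocjvrqyrjik" -> "ocjvrqyrjik" -> "kijryqrvjco" -> "cabjqijnbug" -> "cab" -> "bac"
  "pivpymbcpm" -> "ivpymbcpm" -> "mpcbmypvi" -> "ehuteqhna" -> "ehu" -> "uhe"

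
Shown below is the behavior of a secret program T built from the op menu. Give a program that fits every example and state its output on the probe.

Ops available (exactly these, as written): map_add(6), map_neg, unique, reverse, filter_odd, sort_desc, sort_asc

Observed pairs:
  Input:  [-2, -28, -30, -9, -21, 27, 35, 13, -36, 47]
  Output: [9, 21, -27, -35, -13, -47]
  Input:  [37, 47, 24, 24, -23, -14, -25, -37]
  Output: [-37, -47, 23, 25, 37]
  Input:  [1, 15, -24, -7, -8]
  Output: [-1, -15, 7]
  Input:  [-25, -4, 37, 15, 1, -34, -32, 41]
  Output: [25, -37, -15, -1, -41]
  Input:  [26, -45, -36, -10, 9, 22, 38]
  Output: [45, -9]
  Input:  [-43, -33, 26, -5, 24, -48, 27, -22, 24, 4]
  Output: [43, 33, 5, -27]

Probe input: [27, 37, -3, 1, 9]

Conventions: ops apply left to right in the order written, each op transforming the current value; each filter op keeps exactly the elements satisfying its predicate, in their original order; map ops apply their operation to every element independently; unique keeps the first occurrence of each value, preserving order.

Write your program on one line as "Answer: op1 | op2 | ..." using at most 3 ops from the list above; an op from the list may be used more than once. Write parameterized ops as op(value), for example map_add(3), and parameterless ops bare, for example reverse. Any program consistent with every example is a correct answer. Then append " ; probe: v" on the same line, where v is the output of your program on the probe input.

unique | map_neg | filter_odd ; probe: [-27, -37, 3, -1, -9]

Check, running the answer program on each example:
  [-2, -28, -30, -9, -21, 27, 35, 13, -36, 47] -> [-2, -28, -30, -9, -21, 27, 35, 13, -36, 47] -> [2, 28, 30, 9, 21, -27, -35, -13, 36, -47] -> [9, 21, -27, -35, -13, -47]
  [37, 47, 24, 24, -23, -14, -25, -37] -> [37, 47, 24, -23, -14, -25, -37] -> [-37, -47, -24, 23, 14, 25, 37] -> [-37, -47, 23, 25, 37]
  [1, 15, -24, -7, -8] -> [1, 15, -24, -7, -8] -> [-1, -15, 24, 7, 8] -> [-1, -15, 7]
  [-25, -4, 37, 15, 1, -34, -32, 41] -> [-25, -4, 37, 15, 1, -34, -32, 41] -> [25, 4, -37, -15, -1, 34, 32, -41] -> [25, -37, -15, -1, -41]
  [26, -45, -36, -10, 9, 22, 38] -> [26, -45, -36, -10, 9, 22, 38] -> [-26, 45, 36, 10, -9, -22, -38] -> [45, -9]
  [-43, -33, 26, -5, 24, -48, 27, -22, 24, 4] -> [-43, -33, 26, -5, 24, -48, 27, -22, 4] -> [43, 33, -26, 5, -24, 48, -27, 22, -4] -> [43, 33, 5, -27]
  probe: [27, 37, -3, 1, 9] -> [27, 37, -3, 1, 9] -> [-27, -37, 3, -1, -9] -> [-27, -37, 3, -1, -9]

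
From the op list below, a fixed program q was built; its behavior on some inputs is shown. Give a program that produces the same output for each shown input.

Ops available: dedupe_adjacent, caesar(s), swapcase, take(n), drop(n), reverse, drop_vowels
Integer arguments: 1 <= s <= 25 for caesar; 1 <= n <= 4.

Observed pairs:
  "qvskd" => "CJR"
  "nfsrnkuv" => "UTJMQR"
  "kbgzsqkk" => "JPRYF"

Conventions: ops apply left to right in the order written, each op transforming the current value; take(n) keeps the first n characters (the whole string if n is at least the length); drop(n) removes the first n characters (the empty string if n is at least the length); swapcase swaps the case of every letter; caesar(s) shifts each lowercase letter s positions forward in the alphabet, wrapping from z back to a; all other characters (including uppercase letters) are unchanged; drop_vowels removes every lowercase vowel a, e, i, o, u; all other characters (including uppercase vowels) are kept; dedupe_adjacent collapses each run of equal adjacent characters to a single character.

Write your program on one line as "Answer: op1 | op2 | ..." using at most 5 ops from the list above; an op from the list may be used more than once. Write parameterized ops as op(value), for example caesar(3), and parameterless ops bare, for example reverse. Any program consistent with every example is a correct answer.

caesar(25) | swapcase | drop(2) | dedupe_adjacent | reverse

Check, running the answer program on each example:
  "qvskd" -> "purjc" -> "PURJC" -> "RJC" -> "RJC" -> "CJR"
  "nfsrnkuv" -> "merqmjtu" -> "MERQMJTU" -> "RQMJTU" -> "RQMJTU" -> "UTJMQR"
  "kbgzsqkk" -> "jafyrpjj" -> "JAFYRPJJ" -> "FYRPJJ" -> "FYRPJ" -> "JPRYF"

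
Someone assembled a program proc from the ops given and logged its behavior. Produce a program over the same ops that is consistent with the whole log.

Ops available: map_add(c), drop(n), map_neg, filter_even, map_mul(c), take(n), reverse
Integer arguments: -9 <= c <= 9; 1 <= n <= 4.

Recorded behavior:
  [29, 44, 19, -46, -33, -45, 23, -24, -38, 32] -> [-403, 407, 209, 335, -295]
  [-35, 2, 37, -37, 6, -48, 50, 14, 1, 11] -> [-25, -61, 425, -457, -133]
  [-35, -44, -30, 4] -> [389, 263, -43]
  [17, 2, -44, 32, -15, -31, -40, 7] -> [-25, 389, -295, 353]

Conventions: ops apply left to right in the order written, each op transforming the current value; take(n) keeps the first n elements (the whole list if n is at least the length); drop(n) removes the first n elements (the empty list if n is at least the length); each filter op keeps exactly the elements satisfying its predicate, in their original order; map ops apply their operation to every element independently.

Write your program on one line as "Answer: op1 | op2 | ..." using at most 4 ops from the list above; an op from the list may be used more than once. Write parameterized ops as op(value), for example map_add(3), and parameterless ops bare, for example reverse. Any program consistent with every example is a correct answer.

filter_even | map_mul(9) | map_mul(-1) | map_add(-7)

Check, running the answer program on each example:
  [29, 44, 19, -46, -33, -45, 23, -24, -38, 32] -> [44, -46, -24, -38, 32] -> [396, -414, -216, -342, 288] -> [-396, 414, 216, 342, -288] -> [-403, 407, 209, 335, -295]
  [-35, 2, 37, -37, 6, -48, 50, 14, 1, 11] -> [2, 6, -48, 50, 14] -> [18, 54, -432, 450, 126] -> [-18, -54, 432, -450, -126] -> [-25, -61, 425, -457, -133]
  [-35, -44, -30, 4] -> [-44, -30, 4] -> [-396, -270, 36] -> [396, 270, -36] -> [389, 263, -43]
  [17, 2, -44, 32, -15, -31, -40, 7] -> [2, -44, 32, -40] -> [18, -396, 288, -360] -> [-18, 396, -288, 360] -> [-25, 389, -295, 353]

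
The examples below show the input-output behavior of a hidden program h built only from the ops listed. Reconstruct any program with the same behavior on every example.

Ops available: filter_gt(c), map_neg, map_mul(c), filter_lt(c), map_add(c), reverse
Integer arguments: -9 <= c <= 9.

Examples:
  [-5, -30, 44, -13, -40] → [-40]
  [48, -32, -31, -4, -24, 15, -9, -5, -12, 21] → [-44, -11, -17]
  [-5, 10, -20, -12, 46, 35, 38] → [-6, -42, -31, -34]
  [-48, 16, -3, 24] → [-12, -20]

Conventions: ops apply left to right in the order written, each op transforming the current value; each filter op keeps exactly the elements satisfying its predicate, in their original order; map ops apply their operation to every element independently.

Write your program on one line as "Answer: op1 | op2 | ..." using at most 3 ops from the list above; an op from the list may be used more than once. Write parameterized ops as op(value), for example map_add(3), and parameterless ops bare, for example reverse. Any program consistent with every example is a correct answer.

filter_gt(2) | map_neg | map_add(4)

Check, running the answer program on each example:
  [-5, -30, 44, -13, -40] -> [44] -> [-44] -> [-40]
  [48, -32, -31, -4, -24, 15, -9, -5, -12, 21] -> [48, 15, 21] -> [-48, -15, -21] -> [-44, -11, -17]
  [-5, 10, -20, -12, 46, 35, 38] -> [10, 46, 35, 38] -> [-10, -46, -35, -38] -> [-6, -42, -31, -34]
  [-48, 16, -3, 24] -> [16, 24] -> [-16, -24] -> [-12, -20]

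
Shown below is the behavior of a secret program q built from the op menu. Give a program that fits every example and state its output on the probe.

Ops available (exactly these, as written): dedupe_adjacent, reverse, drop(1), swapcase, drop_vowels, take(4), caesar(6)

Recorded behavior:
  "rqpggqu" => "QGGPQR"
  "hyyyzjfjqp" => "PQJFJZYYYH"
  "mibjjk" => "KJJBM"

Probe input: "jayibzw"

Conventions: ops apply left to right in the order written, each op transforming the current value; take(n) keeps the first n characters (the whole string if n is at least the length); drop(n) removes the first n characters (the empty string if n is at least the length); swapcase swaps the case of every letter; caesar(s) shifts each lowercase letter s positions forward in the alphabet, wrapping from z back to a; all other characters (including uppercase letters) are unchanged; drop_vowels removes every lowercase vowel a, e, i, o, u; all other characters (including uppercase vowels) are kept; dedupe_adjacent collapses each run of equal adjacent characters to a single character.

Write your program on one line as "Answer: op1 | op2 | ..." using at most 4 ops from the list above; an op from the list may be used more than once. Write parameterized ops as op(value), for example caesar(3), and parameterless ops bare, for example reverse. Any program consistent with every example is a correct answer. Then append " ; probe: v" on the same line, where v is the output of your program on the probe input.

reverse | drop_vowels | swapcase ; probe: "WZBYJ"

Check, running the answer program on each example:
  "rqpggqu" -> "uqggpqr" -> "qggpqr" -> "QGGPQR"
  "hyyyzjfjqp" -> "pqjfjzyyyh" -> "pqjfjzyyyh" -> "PQJFJZYYYH"
  "mibjjk" -> "kjjbim" -> "kjjbm" -> "KJJBM"
  probe: "jayibzw" -> "wzbiyaj" -> "wzbyj" -> "WZBYJ"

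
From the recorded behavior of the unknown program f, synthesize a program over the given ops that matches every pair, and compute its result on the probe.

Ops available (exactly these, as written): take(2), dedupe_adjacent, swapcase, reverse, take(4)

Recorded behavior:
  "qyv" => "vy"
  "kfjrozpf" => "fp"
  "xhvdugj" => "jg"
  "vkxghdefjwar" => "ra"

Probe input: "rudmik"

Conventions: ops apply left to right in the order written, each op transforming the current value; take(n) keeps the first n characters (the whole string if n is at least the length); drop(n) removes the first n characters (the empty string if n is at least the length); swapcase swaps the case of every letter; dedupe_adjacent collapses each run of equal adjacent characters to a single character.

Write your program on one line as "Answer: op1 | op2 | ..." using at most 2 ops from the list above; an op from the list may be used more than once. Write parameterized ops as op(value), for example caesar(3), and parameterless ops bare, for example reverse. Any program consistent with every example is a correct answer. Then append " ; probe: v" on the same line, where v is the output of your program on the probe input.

reverse | take(2) ; probe: "ki"

Check, running the answer program on each example:
  "qyv" -> "vyq" -> "vy"
  "kfjrozpf" -> "fpzorjfk" -> "fp"
  "xhvdugj" -> "jgudvhx" -> "jg"
  "vkxghdefjwar" -> "rawjfedhgxkv" -> "ra"
  probe: "rudmik" -> "kimdur" -> "ki"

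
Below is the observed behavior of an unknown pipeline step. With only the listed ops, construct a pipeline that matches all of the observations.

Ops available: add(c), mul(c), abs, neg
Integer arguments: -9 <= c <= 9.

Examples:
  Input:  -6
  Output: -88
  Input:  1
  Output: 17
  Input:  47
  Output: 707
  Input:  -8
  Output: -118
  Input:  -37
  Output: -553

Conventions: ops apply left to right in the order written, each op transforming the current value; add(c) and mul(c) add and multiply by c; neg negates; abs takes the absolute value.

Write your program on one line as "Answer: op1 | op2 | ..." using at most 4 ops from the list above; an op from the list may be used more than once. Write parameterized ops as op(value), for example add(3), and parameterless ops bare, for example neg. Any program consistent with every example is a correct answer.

mul(-3) | mul(5) | add(-2) | neg

Check, running the answer program on each example:
  -6 -> 18 -> 90 -> 88 -> -88
  1 -> -3 -> -15 -> -17 -> 17
  47 -> -141 -> -705 -> -707 -> 707
  -8 -> 24 -> 120 -> 118 -> -118
  -37 -> 111 -> 555 -> 553 -> -553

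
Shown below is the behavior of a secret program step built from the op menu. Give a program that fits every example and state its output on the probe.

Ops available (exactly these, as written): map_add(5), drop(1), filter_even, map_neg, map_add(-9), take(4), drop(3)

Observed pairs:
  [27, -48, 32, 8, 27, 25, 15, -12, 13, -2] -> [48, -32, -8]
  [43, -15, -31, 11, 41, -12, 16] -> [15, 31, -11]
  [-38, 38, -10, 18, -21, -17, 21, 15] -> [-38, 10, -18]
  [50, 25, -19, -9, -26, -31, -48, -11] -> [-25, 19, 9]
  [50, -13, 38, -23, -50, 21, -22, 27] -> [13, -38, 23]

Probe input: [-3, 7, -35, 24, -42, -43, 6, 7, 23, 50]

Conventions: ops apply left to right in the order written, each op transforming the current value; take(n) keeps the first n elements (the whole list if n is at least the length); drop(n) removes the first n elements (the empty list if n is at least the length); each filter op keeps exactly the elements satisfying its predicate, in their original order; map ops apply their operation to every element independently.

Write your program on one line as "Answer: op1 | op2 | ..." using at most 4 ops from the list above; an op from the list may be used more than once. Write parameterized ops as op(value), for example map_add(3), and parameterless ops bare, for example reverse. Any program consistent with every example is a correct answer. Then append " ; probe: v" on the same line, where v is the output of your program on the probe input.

map_neg | take(4) | drop(1) ; probe: [-7, 35, -24]

Check, running the answer program on each example:
  [27, -48, 32, 8, 27, 25, 15, -12, 13, -2] -> [-27, 48, -32, -8, -27, -25, -15, 12, -13, 2] -> [-27, 48, -32, -8] -> [48, -32, -8]
  [43, -15, -31, 11, 41, -12, 16] -> [-43, 15, 31, -11, -41, 12, -16] -> [-43, 15, 31, -11] -> [15, 31, -11]
  [-38, 38, -10, 18, -21, -17, 21, 15] -> [38, -38, 10, -18, 21, 17, -21, -15] -> [38, -38, 10, -18] -> [-38, 10, -18]
  [50, 25, -19, -9, -26, -31, -48, -11] -> [-50, -25, 19, 9, 26, 31, 48, 11] -> [-50, -25, 19, 9] -> [-25, 19, 9]
  [50, -13, 38, -23, -50, 21, -22, 27] -> [-50, 13, -38, 23, 50, -21, 22, -27] -> [-50, 13, -38, 23] -> [13, -38, 23]
  probe: [-3, 7, -35, 24, -42, -43, 6, 7, 23, 50] -> [3, -7, 35, -24, 42, 43, -6, -7, -23, -50] -> [3, -7, 35, -24] -> [-7, 35, -24]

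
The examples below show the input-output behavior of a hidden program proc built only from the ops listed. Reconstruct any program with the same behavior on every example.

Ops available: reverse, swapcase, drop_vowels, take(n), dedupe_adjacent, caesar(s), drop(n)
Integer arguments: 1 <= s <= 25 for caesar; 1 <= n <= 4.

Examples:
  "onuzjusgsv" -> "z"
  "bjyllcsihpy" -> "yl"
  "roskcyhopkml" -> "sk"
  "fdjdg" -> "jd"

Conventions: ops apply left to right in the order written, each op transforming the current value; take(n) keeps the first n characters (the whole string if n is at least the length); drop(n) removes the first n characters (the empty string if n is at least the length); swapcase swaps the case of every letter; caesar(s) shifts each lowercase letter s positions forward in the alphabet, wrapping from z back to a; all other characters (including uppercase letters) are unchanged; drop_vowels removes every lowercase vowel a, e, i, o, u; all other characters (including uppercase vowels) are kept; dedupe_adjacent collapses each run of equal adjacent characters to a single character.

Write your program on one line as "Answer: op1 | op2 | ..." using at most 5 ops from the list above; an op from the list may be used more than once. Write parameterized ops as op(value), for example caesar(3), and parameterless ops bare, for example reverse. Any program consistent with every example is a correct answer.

caesar(13) | take(4) | drop(2) | caesar(13) | drop_vowels

Check, running the answer program on each example:
  "onuzjusgsv" -> "bahmwhftfi" -> "bahm" -> "hm" -> "uz" -> "z"
  "bjyllcsihpy" -> "owlyypfvucl" -> "owly" -> "ly" -> "yl" -> "yl"
  "roskcyhopkml" -> "ebfxplubcxzy" -> "ebfx" -> "fx" -> "sk" -> "sk"
  "fdjdg" -> "sqwqt" -> "sqwq" -> "wq" -> "jd" -> "jd"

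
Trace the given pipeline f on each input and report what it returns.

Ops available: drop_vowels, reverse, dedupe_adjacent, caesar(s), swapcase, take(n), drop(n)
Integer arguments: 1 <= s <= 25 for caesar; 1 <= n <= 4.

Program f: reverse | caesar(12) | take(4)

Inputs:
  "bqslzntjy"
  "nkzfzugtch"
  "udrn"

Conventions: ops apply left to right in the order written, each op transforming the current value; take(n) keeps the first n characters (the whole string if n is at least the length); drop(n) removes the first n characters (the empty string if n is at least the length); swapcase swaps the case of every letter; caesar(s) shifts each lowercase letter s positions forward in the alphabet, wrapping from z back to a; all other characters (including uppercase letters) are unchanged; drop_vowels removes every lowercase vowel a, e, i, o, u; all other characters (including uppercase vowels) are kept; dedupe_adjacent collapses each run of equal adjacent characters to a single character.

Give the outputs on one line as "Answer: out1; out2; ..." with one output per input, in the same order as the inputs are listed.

Execution, op by op:
  "bqslzntjy" -> "yjtnzlsqb" -> "kvfzlxecn" -> "kvfz"
  "nkzfzugtch" -> "hctguzfzkn" -> "tofsglrlwz" -> "tofs"
  "udrn" -> "nrdu" -> "zdpg" -> "zdpg"

"kvfz"; "tofs"; "zdpg"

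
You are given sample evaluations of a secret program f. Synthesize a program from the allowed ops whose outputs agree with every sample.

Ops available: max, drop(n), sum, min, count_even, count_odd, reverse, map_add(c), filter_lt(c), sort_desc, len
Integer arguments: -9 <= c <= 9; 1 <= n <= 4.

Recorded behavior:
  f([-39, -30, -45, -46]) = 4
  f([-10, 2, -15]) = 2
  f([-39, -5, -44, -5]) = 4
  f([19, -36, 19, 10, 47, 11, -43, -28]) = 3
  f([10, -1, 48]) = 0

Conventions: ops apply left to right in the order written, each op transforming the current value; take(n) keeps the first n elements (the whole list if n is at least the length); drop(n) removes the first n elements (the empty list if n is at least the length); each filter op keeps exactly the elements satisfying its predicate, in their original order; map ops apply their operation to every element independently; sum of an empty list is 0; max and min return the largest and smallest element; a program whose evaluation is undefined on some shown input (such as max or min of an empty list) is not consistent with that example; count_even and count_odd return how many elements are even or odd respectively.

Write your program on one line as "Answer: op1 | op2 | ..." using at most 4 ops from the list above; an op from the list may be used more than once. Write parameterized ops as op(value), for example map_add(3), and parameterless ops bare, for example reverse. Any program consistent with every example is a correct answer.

filter_lt(-1) | map_add(-5) | len

Check, running the answer program on each example:
  [-39, -30, -45, -46] -> [-39, -30, -45, -46] -> [-44, -35, -50, -51] -> 4
  [-10, 2, -15] -> [-10, -15] -> [-15, -20] -> 2
  [-39, -5, -44, -5] -> [-39, -5, -44, -5] -> [-44, -10, -49, -10] -> 4
  [19, -36, 19, 10, 47, 11, -43, -28] -> [-36, -43, -28] -> [-41, -48, -33] -> 3
  [10, -1, 48] -> [] -> [] -> 0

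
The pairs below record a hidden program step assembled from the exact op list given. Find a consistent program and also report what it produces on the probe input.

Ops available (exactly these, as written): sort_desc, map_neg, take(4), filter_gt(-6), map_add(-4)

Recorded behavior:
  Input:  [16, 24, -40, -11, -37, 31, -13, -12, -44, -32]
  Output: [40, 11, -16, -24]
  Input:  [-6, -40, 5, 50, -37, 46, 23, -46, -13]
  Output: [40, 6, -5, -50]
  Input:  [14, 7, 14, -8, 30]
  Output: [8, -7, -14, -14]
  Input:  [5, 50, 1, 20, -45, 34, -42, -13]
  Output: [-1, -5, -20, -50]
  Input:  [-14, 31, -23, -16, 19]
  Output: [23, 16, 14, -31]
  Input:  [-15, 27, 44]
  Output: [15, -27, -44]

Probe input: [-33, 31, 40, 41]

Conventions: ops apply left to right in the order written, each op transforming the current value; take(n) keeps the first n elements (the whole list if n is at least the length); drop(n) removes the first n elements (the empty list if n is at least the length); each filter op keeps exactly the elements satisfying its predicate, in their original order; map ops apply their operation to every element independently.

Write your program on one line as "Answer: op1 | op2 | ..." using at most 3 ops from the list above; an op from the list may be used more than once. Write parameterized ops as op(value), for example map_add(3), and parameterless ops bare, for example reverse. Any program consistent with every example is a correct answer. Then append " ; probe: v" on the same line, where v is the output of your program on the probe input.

take(4) | map_neg | sort_desc ; probe: [33, -31, -40, -41]

Check, running the answer program on each example:
  [16, 24, -40, -11, -37, 31, -13, -12, -44, -32] -> [16, 24, -40, -11] -> [-16, -24, 40, 11] -> [40, 11, -16, -24]
  [-6, -40, 5, 50, -37, 46, 23, -46, -13] -> [-6, -40, 5, 50] -> [6, 40, -5, -50] -> [40, 6, -5, -50]
  [14, 7, 14, -8, 30] -> [14, 7, 14, -8] -> [-14, -7, -14, 8] -> [8, -7, -14, -14]
  [5, 50, 1, 20, -45, 34, -42, -13] -> [5, 50, 1, 20] -> [-5, -50, -1, -20] -> [-1, -5, -20, -50]
  [-14, 31, -23, -16, 19] -> [-14, 31, -23, -16] -> [14, -31, 23, 16] -> [23, 16, 14, -31]
  [-15, 27, 44] -> [-15, 27, 44] -> [15, -27, -44] -> [15, -27, -44]
  probe: [-33, 31, 40, 41] -> [-33, 31, 40, 41] -> [33, -31, -40, -41] -> [33, -31, -40, -41]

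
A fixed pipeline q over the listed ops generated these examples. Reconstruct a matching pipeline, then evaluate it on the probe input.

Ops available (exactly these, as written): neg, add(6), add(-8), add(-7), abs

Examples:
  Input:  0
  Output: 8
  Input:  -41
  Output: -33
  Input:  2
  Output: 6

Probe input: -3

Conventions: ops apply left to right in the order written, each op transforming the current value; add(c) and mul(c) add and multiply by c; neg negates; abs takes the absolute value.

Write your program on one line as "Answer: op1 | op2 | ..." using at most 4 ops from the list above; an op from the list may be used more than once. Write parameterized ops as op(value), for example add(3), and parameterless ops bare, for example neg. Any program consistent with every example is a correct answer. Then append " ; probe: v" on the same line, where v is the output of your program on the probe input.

abs | add(-8) | neg ; probe: 5

Check, running the answer program on each example:
  0 -> 0 -> -8 -> 8
  -41 -> 41 -> 33 -> -33
  2 -> 2 -> -6 -> 6
  probe: -3 -> 3 -> -5 -> 5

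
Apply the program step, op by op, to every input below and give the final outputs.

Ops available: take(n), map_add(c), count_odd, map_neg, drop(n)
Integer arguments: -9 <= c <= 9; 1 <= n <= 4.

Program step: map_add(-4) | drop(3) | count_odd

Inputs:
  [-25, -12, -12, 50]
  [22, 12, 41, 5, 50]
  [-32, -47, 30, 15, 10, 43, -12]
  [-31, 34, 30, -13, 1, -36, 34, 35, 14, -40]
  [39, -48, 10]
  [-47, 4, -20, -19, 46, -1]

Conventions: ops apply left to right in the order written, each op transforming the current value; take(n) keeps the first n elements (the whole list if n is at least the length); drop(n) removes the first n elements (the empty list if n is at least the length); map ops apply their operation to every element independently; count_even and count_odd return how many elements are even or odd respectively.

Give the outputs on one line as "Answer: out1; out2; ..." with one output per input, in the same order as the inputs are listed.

Execution, op by op:
  [-25, -12, -12, 50] -> [-29, -16, -16, 46] -> [46] -> 0
  [22, 12, 41, 5, 50] -> [18, 8, 37, 1, 46] -> [1, 46] -> 1
  [-32, -47, 30, 15, 10, 43, -12] -> [-36, -51, 26, 11, 6, 39, -16] -> [11, 6, 39, -16] -> 2
  [-31, 34, 30, -13, 1, -36, 34, 35, 14, -40] -> [-35, 30, 26, -17, -3, -40, 30, 31, 10, -44] -> [-17, -3, -40, 30, 31, 10, -44] -> 3
  [39, -48, 10] -> [35, -52, 6] -> [] -> 0
  [-47, 4, -20, -19, 46, -1] -> [-51, 0, -24, -23, 42, -5] -> [-23, 42, -5] -> 2

0; 1; 2; 3; 0; 2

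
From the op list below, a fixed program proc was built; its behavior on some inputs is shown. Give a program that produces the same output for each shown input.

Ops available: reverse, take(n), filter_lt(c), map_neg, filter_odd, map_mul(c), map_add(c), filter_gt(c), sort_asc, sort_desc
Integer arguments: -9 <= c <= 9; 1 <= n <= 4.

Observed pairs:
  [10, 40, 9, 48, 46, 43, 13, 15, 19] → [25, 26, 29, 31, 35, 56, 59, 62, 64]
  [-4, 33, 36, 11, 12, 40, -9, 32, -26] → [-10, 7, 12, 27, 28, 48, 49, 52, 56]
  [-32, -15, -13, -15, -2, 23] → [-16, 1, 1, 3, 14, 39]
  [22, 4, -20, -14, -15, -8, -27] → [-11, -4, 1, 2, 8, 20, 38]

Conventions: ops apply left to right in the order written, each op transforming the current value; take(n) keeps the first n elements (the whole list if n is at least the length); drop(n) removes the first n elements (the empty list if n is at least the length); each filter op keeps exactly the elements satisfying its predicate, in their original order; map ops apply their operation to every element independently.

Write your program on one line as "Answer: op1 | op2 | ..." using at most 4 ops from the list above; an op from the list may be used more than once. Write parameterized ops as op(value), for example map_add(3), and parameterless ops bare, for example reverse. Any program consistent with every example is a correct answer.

map_add(3) | sort_asc | map_add(4) | map_add(9)

Check, running the answer program on each example:
  [10, 40, 9, 48, 46, 43, 13, 15, 19] -> [13, 43, 12, 51, 49, 46, 16, 18, 22] -> [12, 13, 16, 18, 22, 43, 46, 49, 51] -> [16, 17, 20, 22, 26, 47, 50, 53, 55] -> [25, 26, 29, 31, 35, 56, 59, 62, 64]
  [-4, 33, 36, 11, 12, 40, -9, 32, -26] -> [-1, 36, 39, 14, 15, 43, -6, 35, -23] -> [-23, -6, -1, 14, 15, 35, 36, 39, 43] -> [-19, -2, 3, 18, 19, 39, 40, 43, 47] -> [-10, 7, 12, 27, 28, 48, 49, 52, 56]
  [-32, -15, -13, -15, -2, 23] -> [-29, -12, -10, -12, 1, 26] -> [-29, -12, -12, -10, 1, 26] -> [-25, -8, -8, -6, 5, 30] -> [-16, 1, 1, 3, 14, 39]
  [22, 4, -20, -14, -15, -8, -27] -> [25, 7, -17, -11, -12, -5, -24] -> [-24, -17, -12, -11, -5, 7, 25] -> [-20, -13, -8, -7, -1, 11, 29] -> [-11, -4, 1, 2, 8, 20, 38]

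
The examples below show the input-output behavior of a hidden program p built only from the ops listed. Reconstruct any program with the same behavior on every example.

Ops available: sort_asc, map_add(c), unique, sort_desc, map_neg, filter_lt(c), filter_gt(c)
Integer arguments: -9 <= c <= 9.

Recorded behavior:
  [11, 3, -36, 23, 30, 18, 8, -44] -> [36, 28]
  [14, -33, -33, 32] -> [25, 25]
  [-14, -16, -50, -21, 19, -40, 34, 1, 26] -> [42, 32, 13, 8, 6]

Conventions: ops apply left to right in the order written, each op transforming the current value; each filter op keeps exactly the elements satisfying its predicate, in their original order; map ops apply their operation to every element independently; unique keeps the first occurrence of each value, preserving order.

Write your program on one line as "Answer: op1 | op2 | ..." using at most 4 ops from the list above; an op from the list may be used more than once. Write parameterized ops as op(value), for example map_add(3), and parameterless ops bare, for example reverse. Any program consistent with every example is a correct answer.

sort_asc | map_add(8) | map_neg | filter_gt(-2)

Check, running the answer program on each example:
  [11, 3, -36, 23, 30, 18, 8, -44] -> [-44, -36, 3, 8, 11, 18, 23, 30] -> [-36, -28, 11, 16, 19, 26, 31, 38] -> [36, 28, -11, -16, -19, -26, -31, -38] -> [36, 28]
  [14, -33, -33, 32] -> [-33, -33, 14, 32] -> [-25, -25, 22, 40] -> [25, 25, -22, -40] -> [25, 25]
  [-14, -16, -50, -21, 19, -40, 34, 1, 26] -> [-50, -40, -21, -16, -14, 1, 19, 26, 34] -> [-42, -32, -13, -8, -6, 9, 27, 34, 42] -> [42, 32, 13, 8, 6, -9, -27, -34, -42] -> [42, 32, 13, 8, 6]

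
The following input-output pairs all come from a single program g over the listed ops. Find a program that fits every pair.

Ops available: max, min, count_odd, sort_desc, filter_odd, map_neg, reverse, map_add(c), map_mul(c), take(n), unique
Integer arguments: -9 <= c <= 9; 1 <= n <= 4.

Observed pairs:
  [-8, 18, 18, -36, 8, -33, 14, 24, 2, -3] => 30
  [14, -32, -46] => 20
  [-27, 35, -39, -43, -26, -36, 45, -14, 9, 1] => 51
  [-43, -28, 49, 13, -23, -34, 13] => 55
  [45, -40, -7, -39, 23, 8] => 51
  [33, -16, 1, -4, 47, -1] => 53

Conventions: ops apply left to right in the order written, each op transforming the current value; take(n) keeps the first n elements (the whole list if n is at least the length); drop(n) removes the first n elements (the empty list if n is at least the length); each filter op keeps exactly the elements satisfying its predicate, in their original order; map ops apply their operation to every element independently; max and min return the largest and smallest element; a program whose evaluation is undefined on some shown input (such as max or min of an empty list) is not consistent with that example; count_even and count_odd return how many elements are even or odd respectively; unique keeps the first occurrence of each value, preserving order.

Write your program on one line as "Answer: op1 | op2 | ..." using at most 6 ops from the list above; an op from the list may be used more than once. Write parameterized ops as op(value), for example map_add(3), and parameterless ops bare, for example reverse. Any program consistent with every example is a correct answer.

sort_desc | reverse | unique | map_add(6) | max

Check, running the answer program on each example:
  [-8, 18, 18, -36, 8, -33, 14, 24, 2, -3] -> [24, 18, 18, 14, 8, 2, -3, -8, -33, -36] -> [-36, -33, -8, -3, 2, 8, 14, 18, 18, 24] -> [-36, -33, -8, -3, 2, 8, 14, 18, 24] -> [-30, -27, -2, 3, 8, 14, 20, 24, 30] -> 30
  [14, -32, -46] -> [14, -32, -46] -> [-46, -32, 14] -> [-46, -32, 14] -> [-40, -26, 20] -> 20
  [-27, 35, -39, -43, -26, -36, 45, -14, 9, 1] -> [45, 35, 9, 1, -14, -26, -27, -36, -39, -43] -> [-43, -39, -36, -27, -26, -14, 1, 9, 35, 45] -> [-43, -39, -36, -27, -26, -14, 1, 9, 35, 45] -> [-37, -33, -30, -21, -20, -8, 7, 15, 41, 51] -> 51
  [-43, -28, 49, 13, -23, -34, 13] -> [49, 13, 13, -23, -28, -34, -43] -> [-43, -34, -28, -23, 13, 13, 49] -> [-43, -34, -28, -23, 13, 49] -> [-37, -28, -22, -17, 19, 55] -> 55
  [45, -40, -7, -39, 23, 8] -> [45, 23, 8, -7, -39, -40] -> [-40, -39, -7, 8, 23, 45] -> [-40, -39, -7, 8, 23, 45] -> [-34, -33, -1, 14, 29, 51] -> 51
  [33, -16, 1, -4, 47, -1] -> [47, 33, 1, -1, -4, -16] -> [-16, -4, -1, 1, 33, 47] -> [-16, -4, -1, 1, 33, 47] -> [-10, 2, 5, 7, 39, 53] -> 53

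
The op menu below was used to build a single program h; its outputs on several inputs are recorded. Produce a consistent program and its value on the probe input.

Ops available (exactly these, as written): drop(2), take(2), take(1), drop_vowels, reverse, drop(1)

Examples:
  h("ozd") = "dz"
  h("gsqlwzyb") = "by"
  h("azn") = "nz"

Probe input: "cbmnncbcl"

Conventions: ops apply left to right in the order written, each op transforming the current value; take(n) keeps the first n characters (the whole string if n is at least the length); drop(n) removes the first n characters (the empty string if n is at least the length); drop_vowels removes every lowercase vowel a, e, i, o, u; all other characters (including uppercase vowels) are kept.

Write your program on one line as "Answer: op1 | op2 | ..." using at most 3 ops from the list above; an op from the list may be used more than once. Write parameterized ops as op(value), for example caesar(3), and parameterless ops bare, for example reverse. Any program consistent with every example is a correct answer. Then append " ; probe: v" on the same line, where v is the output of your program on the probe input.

drop(1) | reverse | take(2) ; probe: "lc"

Check, running the answer program on each example:
  "ozd" -> "zd" -> "dz" -> "dz"
  "gsqlwzyb" -> "sqlwzyb" -> "byzwlqs" -> "by"
  "azn" -> "zn" -> "nz" -> "nz"
  probe: "cbmnncbcl" -> "bmnncbcl" -> "lcbcnnmb" -> "lc"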